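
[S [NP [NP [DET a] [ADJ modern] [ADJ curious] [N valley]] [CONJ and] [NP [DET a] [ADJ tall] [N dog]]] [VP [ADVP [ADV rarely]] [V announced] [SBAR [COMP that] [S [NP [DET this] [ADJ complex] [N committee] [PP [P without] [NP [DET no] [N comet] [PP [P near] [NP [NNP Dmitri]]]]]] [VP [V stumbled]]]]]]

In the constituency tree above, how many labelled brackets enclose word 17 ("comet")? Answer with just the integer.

8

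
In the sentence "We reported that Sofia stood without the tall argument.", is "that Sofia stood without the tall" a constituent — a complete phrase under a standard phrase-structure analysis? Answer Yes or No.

No

The smallest constituent containing the whole sequence is the subordinate clause [SBAR that Sofia stood without the tall argument], but the sequence is only part of it — it straddles the boundary between complementizer "that" and clause "Sofia stood without the tall argument".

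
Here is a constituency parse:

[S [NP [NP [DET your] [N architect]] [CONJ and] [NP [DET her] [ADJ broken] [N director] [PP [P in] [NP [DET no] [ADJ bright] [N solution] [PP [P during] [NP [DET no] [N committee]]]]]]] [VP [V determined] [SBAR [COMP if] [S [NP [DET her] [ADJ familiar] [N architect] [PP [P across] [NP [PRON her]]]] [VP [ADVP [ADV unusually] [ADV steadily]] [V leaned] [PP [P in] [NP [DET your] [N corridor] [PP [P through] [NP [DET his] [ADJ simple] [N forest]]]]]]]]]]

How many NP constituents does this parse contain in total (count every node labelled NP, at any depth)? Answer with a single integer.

Listing each NP by its span: [NP your architect and her broken director in no bright solution during no committee]; [NP your architect]; [NP her broken director in no bright solution during no committee]; [NP no bright solution during no committee]; [NP no committee]; [NP her familiar architect across her] … — that makes 9.

9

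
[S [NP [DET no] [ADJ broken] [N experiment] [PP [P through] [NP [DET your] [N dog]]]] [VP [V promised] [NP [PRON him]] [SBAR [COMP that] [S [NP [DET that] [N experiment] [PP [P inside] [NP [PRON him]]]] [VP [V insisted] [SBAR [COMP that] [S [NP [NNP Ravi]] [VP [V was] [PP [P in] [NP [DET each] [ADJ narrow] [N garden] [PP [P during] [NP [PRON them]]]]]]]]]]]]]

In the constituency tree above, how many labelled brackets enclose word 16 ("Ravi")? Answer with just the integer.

9

Path from the root down to the word: S → VP → SBAR → S → VP → SBAR → S → NP → NNP. That is 9 enclosing brackets.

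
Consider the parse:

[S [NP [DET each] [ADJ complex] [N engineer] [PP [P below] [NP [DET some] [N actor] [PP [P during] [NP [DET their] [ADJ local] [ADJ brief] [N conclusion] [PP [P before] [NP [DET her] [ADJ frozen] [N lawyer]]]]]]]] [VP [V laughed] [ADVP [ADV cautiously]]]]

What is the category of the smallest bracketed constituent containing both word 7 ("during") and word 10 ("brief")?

The smallest bracket enclosing both words is [PP during their local brief conclusion before her frozen lawyer], so the label is PP.

PP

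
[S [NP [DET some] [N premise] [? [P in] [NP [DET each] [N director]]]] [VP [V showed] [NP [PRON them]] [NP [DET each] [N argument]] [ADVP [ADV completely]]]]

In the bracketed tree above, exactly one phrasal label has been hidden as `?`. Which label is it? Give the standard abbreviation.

PP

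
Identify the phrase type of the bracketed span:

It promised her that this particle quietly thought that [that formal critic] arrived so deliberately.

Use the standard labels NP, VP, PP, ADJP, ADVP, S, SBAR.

NP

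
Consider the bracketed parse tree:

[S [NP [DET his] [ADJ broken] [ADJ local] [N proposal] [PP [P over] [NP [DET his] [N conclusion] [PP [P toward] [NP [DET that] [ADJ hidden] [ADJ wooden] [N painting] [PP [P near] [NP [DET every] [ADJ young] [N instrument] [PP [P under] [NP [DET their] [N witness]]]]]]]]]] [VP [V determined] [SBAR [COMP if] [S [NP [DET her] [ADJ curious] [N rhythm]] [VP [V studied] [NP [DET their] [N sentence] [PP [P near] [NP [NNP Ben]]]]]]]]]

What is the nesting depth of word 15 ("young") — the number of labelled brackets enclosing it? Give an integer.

The word sits inside ADJ, which is inside NP, inside PP, inside NP, inside PP, inside NP, inside PP, inside NP, inside S — 9 brackets in all.

9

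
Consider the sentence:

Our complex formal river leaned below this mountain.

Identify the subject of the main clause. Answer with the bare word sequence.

In the main clause the verb is "leaned"; the NP preceding it, "our complex formal river", is the subject.

our complex formal river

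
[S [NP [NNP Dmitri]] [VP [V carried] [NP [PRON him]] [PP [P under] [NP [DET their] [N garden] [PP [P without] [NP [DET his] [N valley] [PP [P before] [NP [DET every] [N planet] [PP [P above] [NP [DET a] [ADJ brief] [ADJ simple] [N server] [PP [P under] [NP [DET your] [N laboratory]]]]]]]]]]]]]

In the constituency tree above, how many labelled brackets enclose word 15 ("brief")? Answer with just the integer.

11

Counting open brackets not yet closed at "brief": [S [VP [PP [NP [PP [NP [PP [NP [PP [NP [ADJ = 11.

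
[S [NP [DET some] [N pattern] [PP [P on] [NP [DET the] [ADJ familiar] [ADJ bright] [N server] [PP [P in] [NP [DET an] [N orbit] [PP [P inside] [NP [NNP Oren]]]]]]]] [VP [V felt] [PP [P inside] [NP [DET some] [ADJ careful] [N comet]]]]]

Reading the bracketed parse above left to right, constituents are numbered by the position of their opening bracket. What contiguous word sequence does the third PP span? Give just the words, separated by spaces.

inside Oren

Opening `[PP` markers occur at word positions 3, 8, 11, 14; the third of these opens the constituent [PP inside Oren].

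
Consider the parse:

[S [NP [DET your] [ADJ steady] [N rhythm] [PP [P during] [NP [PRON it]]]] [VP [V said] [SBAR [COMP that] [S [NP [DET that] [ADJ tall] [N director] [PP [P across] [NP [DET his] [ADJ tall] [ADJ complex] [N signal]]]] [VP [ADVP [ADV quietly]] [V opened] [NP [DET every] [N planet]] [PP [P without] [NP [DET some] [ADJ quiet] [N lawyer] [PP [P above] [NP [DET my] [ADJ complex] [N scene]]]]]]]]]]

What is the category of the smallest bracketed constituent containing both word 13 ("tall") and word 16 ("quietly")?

Both words fall inside [S that tall director across his tall complex signal quietly opened every planet without some quiet lawyer above my complex scene] (words 8–27), and no smaller constituent contains them both. Label: S.

S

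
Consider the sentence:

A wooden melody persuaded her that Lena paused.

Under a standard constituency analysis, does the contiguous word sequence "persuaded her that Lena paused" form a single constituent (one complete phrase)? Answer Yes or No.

Yes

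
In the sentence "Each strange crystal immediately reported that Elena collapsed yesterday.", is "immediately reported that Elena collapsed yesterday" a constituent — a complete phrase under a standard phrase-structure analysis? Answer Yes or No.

The sequence corresponds to a single VP node — the verb phrase "immediately reported that Elena collapsed yesterday".

Yes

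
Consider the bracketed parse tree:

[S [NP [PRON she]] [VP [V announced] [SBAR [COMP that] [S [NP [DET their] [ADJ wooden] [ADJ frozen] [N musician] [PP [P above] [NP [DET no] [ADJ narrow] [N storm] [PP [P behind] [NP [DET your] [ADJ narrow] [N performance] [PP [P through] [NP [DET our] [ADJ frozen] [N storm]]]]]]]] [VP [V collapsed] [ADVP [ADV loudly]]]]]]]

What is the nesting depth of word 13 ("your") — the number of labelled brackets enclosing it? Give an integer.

Path from the root down to the word: S → VP → SBAR → S → NP → PP → NP → PP → NP → DET. That is 10 enclosing brackets.

10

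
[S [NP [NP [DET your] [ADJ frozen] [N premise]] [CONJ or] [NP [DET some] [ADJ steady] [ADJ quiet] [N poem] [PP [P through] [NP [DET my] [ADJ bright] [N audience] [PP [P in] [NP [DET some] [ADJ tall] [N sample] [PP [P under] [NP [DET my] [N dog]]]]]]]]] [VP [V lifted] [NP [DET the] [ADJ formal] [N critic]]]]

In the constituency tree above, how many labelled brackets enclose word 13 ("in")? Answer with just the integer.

Counting open brackets not yet closed at "in": [S [NP [NP [PP [NP [PP [P = 7.

7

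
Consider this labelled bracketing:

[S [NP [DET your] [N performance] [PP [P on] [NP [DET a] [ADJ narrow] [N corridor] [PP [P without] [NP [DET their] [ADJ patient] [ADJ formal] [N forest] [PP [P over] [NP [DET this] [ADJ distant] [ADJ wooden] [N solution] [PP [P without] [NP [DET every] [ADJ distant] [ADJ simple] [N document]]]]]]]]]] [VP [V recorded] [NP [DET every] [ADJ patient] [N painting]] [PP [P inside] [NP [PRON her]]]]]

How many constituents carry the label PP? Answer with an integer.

5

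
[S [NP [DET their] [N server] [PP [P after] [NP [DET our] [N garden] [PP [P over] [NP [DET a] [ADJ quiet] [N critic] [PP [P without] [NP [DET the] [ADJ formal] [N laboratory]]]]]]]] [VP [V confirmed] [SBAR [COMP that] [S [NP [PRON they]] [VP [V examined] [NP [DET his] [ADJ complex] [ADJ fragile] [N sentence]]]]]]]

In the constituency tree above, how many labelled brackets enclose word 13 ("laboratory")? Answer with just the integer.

9

The word sits inside N, which is inside NP, inside PP, inside NP, inside PP, inside NP, inside PP, inside NP, inside S — 9 brackets in all.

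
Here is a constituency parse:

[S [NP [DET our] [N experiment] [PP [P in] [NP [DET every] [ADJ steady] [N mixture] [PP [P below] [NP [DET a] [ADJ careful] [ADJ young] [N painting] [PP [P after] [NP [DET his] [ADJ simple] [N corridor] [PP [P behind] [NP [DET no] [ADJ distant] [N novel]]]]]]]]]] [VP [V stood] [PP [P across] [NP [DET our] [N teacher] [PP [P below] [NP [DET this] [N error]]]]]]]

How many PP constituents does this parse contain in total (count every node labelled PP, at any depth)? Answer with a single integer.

6

Listing each PP by its span: [PP in every steady mixture below a careful young painting after his simple corridor behind no distant novel]; [PP below a careful young painting after his simple corridor behind no distant novel]; [PP after his simple corridor behind no distant novel]; [PP behind no distant novel]; [PP across our teacher below this error]; [PP below this error] — that makes 6.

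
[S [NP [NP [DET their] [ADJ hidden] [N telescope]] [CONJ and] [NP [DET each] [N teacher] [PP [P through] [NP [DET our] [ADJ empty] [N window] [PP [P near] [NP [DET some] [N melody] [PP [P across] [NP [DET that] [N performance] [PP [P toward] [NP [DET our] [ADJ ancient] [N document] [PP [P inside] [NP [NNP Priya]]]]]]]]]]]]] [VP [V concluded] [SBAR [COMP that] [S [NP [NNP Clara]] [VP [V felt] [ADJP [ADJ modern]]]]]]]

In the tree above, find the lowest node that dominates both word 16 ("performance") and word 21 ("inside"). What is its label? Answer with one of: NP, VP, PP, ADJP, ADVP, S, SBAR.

NP

Word 16 lies under S → NP → NP → PP → NP → PP → NP → PP → NP → N; word 21 lies under S → NP → NP → PP → NP → PP → NP → PP → NP → PP → NP → PP → P. The lowest shared node is the NP.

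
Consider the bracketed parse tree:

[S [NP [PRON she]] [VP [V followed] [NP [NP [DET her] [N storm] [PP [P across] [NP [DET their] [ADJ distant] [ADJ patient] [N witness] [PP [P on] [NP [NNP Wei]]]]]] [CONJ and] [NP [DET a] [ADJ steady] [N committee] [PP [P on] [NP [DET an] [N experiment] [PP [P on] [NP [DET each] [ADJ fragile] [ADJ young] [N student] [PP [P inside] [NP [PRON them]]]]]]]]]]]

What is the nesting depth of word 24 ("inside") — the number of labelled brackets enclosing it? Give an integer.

10

The word sits inside P, which is inside PP, inside NP, inside PP, inside NP, inside PP, inside NP, inside NP, inside VP, inside S — 10 brackets in all.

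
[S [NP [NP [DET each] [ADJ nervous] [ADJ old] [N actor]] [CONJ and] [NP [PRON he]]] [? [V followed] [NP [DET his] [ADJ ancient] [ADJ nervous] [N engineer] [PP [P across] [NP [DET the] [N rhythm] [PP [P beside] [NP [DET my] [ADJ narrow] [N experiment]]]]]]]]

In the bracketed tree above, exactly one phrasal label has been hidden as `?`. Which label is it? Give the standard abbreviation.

VP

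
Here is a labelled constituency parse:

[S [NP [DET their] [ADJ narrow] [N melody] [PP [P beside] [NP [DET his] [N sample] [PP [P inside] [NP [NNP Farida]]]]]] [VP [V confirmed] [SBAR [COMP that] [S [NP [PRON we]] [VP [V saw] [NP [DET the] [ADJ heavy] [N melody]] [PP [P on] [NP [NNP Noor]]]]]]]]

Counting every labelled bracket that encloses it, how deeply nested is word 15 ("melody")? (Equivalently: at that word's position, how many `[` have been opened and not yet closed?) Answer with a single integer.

7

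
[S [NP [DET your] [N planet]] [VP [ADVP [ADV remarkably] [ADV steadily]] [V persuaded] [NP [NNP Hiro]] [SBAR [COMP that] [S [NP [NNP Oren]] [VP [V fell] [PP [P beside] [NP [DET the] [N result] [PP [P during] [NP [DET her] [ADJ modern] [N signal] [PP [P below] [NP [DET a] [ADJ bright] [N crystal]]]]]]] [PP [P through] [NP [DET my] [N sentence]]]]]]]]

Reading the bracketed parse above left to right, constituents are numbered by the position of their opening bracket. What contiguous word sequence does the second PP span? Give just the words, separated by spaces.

during her modern signal below a bright crystal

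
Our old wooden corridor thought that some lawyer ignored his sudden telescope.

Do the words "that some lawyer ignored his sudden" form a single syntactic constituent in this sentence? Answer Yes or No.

No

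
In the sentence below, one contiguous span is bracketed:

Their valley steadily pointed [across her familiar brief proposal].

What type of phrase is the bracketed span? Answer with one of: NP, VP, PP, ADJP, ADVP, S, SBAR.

PP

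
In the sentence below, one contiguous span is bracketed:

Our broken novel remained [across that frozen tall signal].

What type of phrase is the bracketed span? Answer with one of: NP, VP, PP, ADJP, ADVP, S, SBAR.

PP

The span is built around the preposition "across" — a prepositional phrase (PP).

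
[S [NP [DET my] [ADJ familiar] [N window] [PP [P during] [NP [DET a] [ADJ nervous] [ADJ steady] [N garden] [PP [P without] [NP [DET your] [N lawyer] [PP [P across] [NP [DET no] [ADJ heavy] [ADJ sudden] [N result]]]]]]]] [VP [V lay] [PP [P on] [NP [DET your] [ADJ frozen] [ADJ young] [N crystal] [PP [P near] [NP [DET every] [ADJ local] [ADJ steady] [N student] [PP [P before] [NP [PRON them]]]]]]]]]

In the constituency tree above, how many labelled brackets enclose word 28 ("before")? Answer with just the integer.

The word sits inside P, which is inside PP, inside NP, inside PP, inside NP, inside PP, inside VP, inside S — 8 brackets in all.

8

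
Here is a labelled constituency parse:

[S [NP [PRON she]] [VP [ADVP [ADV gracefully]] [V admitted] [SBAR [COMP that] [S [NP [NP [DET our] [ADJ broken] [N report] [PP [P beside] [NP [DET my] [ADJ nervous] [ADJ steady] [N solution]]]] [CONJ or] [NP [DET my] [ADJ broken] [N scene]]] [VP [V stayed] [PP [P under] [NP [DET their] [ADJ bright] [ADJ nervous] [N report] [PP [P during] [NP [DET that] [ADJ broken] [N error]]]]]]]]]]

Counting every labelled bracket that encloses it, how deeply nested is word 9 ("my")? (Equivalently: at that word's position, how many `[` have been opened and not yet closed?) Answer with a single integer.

9

Path from the root down to the word: S → VP → SBAR → S → NP → NP → PP → NP → DET. That is 9 enclosing brackets.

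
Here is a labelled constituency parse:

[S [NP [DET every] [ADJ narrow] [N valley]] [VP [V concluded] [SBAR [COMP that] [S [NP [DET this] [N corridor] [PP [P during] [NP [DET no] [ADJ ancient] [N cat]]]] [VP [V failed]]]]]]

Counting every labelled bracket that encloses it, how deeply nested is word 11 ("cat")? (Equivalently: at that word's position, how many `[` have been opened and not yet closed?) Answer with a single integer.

Counting open brackets not yet closed at "cat": [S [VP [SBAR [S [NP [PP [NP [N = 8.

8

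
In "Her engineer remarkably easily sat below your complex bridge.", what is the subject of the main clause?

her engineer

The subject of the main clause is the NP immediately before the verb "sat": "her engineer".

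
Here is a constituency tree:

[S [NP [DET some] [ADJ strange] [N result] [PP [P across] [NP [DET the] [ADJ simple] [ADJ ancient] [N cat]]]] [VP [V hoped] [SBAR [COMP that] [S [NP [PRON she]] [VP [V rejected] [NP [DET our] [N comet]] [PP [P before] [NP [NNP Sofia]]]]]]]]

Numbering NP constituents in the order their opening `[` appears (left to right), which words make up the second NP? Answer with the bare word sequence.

the simple ancient cat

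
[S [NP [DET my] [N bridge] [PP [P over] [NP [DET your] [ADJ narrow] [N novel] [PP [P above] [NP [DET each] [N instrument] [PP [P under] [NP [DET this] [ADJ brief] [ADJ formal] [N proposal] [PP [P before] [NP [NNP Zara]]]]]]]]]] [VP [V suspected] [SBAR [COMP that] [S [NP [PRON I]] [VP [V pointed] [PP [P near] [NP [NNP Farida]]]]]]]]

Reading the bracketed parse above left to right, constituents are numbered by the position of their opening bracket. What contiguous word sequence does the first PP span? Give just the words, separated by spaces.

over your narrow novel above each instrument under this brief formal proposal before Zara

In left-to-right order the PP constituents are "over your narrow novel above each instrument under this brief formal proposal before Zara"; "above each instrument under this brief formal proposal before Zara"; "under this brief formal proposal before Zara"; "before Zara"; "near Farida". Number 1 is "over your narrow novel above each instrument under this brief formal proposal before Zara".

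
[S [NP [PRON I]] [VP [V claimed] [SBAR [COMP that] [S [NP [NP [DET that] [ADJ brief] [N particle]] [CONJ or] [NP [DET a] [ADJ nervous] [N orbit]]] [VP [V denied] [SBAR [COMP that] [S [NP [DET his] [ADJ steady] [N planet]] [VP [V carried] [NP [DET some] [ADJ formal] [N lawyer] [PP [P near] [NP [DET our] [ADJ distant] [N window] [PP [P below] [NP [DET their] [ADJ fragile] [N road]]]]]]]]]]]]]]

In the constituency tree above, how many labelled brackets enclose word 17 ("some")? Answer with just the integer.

10

Path from the root down to the word: S → VP → SBAR → S → VP → SBAR → S → VP → NP → DET. That is 10 enclosing brackets.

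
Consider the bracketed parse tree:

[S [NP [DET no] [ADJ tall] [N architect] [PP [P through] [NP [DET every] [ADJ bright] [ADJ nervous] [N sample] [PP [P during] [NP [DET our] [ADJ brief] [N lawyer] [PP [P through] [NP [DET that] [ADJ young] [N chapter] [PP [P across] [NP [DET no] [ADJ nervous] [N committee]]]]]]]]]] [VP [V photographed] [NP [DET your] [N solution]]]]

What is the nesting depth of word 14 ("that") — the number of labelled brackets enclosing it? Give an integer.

9

Path from the root down to the word: S → NP → PP → NP → PP → NP → PP → NP → DET. That is 9 enclosing brackets.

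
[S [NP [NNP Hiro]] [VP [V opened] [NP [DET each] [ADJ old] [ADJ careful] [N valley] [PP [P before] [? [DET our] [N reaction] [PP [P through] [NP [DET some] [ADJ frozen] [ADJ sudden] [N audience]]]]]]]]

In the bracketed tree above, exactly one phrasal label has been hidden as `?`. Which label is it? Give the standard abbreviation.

The `?` node immediately contains: DET 'our', N 'reaction', PP. That is the internal structure of a noun phrase, so the label is NP.

NP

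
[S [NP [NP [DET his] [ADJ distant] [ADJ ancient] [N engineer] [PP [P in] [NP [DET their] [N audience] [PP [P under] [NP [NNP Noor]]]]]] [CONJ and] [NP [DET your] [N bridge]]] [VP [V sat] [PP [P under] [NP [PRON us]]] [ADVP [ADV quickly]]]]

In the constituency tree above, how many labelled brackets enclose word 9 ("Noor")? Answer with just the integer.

The word sits inside NNP, which is inside NP, inside PP, inside NP, inside PP, inside NP, inside NP, inside S — 8 brackets in all.

8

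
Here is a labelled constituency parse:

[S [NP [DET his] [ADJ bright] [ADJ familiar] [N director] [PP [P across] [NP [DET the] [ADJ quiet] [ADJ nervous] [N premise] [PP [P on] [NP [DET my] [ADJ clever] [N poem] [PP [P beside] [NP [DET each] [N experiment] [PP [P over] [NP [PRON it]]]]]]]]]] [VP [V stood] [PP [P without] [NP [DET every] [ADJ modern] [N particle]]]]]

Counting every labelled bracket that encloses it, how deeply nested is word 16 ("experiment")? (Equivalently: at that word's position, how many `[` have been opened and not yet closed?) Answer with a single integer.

9

The word sits inside N, which is inside NP, inside PP, inside NP, inside PP, inside NP, inside PP, inside NP, inside S — 9 brackets in all.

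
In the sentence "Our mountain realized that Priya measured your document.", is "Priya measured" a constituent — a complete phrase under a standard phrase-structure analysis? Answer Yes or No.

No

"Priya" belongs to the noun phrase "Priya" while "measured" belongs to the verb phrase "measured your document"; a span that runs across that boundary is not a single phrase.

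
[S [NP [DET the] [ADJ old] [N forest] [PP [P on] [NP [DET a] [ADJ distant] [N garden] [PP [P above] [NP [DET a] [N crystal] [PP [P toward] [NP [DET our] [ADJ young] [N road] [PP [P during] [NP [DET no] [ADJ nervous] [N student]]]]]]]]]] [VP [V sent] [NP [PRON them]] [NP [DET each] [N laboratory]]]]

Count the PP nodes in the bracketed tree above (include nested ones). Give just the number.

4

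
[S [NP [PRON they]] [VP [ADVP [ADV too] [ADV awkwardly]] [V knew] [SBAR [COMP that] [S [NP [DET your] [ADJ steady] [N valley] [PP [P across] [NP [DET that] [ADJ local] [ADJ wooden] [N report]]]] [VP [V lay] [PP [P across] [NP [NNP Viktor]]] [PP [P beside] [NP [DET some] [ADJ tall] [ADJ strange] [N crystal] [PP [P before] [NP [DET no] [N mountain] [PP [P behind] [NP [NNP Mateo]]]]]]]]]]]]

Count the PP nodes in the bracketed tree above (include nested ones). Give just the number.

5

Scanning left to right, an opening `[PP` appears at word positions 9, 15, 17, 22, 25 — 5 in total.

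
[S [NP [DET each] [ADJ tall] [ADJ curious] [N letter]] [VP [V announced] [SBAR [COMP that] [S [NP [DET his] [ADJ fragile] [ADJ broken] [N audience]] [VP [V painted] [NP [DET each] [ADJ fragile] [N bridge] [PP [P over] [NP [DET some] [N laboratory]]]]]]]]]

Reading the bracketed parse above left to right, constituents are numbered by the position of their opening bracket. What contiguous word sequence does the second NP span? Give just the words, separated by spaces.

Opening `[NP` markers occur at word positions 1, 7, 12, 16; the second of these opens the constituent [NP his fragile broken audience].

his fragile broken audience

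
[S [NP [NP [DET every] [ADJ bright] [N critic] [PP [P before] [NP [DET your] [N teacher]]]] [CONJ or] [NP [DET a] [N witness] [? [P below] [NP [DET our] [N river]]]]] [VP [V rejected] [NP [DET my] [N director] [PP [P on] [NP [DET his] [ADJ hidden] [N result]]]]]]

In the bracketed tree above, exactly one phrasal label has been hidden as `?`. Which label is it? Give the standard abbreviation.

Looking at what the `?` directly dominates — P 'below', NP — this is a prepositional phrase (PP).

PP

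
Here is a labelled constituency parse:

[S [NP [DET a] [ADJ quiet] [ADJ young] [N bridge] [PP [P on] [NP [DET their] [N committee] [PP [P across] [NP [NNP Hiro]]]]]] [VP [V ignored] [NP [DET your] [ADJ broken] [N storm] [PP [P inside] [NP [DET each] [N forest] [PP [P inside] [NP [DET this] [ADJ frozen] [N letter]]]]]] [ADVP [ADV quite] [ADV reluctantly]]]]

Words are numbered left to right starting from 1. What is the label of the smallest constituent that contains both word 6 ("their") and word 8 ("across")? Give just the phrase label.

Both words fall inside [NP their committee across Hiro] (words 6–9), and no smaller constituent contains them both. Label: NP.

NP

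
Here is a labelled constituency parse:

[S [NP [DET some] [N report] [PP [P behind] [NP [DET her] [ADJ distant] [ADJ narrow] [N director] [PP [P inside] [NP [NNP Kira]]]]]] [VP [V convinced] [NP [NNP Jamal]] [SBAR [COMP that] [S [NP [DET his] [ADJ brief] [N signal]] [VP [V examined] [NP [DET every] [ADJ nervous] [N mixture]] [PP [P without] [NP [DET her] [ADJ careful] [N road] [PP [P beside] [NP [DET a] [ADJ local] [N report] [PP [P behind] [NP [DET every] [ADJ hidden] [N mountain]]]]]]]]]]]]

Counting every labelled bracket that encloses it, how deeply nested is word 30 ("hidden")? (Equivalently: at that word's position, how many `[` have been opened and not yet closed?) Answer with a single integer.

12

Path from the root down to the word: S → VP → SBAR → S → VP → PP → NP → PP → NP → PP → NP → ADJ. That is 12 enclosing brackets.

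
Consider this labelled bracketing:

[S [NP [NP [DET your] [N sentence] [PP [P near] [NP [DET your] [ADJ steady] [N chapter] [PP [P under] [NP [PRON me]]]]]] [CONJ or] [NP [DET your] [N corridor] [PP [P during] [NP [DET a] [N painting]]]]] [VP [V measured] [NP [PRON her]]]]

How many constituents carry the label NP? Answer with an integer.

7

The NP constituents are: [NP your sentence near your steady chapter under me or your corridor during a painting]; [NP your sentence near your steady chapter under me]; [NP your steady chapter under me]; [NP me]; [NP your corridor during a painting]; [NP a painting] …. Total: 7.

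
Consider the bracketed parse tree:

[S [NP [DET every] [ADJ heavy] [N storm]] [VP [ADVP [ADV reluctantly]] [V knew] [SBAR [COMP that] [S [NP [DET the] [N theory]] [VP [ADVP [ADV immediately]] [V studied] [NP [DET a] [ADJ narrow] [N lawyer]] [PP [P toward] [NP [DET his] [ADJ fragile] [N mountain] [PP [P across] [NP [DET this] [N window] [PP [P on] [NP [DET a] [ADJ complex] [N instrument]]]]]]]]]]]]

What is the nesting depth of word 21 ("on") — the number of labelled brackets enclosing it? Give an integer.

11

The word sits inside P, which is inside PP, inside NP, inside PP, inside NP, inside PP, inside VP, inside S, inside SBAR, inside VP, inside S — 11 brackets in all.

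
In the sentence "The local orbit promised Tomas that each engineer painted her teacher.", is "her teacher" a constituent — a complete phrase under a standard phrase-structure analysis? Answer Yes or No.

These words form the whole noun phrase headed by "teacher", so yes — one constituent.

Yes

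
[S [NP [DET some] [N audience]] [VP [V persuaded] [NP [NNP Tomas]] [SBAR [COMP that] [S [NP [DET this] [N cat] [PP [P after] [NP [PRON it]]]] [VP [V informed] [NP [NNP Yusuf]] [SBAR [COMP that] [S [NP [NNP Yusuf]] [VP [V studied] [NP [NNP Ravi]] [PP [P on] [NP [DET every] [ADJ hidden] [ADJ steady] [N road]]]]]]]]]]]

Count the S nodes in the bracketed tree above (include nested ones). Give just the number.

3

The S constituents are: [S some audience persuaded Tomas that this cat after it informed Yusuf that Yusuf studied Ravi on every hidden steady road]; [S this cat after it informed Yusuf that Yusuf studied Ravi on every hidden steady road]; [S Yusuf studied Ravi on every hidden steady road]. Total: 3.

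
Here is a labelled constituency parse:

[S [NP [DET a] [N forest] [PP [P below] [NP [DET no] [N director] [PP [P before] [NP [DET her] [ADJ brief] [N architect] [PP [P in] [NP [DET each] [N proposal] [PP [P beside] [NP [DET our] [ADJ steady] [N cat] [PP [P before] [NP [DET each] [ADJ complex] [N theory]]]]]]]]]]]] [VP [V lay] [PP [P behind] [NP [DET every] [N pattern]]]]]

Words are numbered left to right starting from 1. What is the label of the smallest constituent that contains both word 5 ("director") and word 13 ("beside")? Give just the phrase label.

NP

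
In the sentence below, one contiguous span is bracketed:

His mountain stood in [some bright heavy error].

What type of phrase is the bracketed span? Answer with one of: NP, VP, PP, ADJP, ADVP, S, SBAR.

NP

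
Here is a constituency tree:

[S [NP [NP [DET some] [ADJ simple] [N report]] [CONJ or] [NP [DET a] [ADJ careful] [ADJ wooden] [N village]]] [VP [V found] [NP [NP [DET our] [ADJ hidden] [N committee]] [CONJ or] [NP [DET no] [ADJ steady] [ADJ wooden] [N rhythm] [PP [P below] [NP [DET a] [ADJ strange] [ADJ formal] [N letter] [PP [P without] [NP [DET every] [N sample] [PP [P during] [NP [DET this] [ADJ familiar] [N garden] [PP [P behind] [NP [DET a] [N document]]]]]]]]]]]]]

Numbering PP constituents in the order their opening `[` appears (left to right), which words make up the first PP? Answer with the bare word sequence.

below a strange formal letter without every sample during this familiar garden behind a document

Opening `[PP` markers occur at word positions 18, 23, 26, 30; the first of these opens the constituent [PP below a strange formal letter without every sample during this familiar garden behind a document].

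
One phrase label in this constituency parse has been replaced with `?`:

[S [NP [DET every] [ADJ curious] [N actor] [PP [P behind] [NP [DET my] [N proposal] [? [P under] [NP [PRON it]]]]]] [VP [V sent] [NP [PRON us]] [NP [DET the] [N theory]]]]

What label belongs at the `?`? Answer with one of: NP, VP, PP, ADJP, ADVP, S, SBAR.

PP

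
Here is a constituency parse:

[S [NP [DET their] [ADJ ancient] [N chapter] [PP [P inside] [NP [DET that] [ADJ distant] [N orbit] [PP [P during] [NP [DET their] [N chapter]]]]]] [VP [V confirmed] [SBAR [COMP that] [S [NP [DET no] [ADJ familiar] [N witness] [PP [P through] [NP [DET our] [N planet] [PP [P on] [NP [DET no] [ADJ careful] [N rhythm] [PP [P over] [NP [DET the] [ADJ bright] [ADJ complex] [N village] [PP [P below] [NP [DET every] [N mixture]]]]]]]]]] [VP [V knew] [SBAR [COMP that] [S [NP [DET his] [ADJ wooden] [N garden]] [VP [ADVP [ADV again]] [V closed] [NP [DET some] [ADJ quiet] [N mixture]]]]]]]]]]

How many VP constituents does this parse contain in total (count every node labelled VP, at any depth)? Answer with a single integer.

3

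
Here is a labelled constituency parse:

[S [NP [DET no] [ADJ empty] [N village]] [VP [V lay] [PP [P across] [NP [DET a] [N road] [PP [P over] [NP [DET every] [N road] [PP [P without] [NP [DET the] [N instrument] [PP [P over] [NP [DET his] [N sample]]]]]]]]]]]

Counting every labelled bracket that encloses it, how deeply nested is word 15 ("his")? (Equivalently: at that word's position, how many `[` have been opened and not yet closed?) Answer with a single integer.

11

The word sits inside DET, which is inside NP, inside PP, inside NP, inside PP, inside NP, inside PP, inside NP, inside PP, inside VP, inside S — 11 brackets in all.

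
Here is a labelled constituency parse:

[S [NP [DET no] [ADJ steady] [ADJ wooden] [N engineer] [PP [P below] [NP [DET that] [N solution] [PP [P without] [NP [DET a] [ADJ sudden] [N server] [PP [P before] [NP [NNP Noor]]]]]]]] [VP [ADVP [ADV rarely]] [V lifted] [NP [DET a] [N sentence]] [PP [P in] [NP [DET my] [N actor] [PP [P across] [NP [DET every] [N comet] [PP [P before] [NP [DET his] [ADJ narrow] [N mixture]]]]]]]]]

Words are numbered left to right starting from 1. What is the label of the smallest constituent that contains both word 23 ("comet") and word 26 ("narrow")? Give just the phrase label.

NP

Word 23 lies under S → VP → PP → NP → PP → NP → N; word 26 lies under S → VP → PP → NP → PP → NP → PP → NP → ADJ. The lowest shared node is the NP.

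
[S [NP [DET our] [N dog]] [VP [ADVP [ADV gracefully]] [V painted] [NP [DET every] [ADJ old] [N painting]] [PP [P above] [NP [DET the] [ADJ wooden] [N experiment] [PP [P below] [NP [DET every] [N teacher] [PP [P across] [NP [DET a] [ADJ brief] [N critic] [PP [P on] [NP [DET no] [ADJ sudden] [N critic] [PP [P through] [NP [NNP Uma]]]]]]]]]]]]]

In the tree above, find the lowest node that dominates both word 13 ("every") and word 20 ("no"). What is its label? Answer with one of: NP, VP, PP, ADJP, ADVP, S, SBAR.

Word 13 lies under S → VP → PP → NP → PP → NP → DET; word 20 lies under S → VP → PP → NP → PP → NP → PP → NP → PP → NP → DET. The lowest shared node is the NP.

NP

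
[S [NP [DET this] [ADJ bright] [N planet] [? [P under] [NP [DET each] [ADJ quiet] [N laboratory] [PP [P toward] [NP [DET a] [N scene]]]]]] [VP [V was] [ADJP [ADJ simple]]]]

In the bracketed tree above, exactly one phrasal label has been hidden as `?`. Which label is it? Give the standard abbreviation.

A constituent whose immediate children are P 'under', NP is a prepositional phrase: PP.

PP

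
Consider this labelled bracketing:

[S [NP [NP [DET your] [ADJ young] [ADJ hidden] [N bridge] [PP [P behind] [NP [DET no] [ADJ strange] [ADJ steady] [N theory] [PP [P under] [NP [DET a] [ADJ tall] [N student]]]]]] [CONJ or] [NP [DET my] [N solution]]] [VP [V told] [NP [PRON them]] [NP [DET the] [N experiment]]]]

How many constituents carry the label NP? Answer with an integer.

Listing each NP by its span: [NP your young hidden bridge behind no strange steady theory under a tall student or my solution]; [NP your young hidden bridge behind no strange steady theory under a tall student]; [NP no strange steady theory under a tall student]; [NP a tall student]; [NP my solution]; [NP them] … — that makes 7.

7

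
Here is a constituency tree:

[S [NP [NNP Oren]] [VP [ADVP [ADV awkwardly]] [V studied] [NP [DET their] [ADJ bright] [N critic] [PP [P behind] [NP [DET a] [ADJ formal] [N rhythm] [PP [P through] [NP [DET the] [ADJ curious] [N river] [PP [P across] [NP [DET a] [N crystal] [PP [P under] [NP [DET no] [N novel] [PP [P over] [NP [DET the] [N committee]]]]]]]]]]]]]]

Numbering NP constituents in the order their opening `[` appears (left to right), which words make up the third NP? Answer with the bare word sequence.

In left-to-right order the NP constituents are "Oren"; "their bright critic behind a formal rhythm through the curious river across a crystal under no novel over the committee"; "a formal rhythm through the curious river across a crystal under no novel over the committee"; "the curious river across a crystal under no novel over the committee"; "a crystal under no novel over the committee"; "no novel over the committee"; "the committee". Number 3 is "a formal rhythm through the curious river across a crystal under no novel over the committee".

a formal rhythm through the curious river across a crystal under no novel over the committee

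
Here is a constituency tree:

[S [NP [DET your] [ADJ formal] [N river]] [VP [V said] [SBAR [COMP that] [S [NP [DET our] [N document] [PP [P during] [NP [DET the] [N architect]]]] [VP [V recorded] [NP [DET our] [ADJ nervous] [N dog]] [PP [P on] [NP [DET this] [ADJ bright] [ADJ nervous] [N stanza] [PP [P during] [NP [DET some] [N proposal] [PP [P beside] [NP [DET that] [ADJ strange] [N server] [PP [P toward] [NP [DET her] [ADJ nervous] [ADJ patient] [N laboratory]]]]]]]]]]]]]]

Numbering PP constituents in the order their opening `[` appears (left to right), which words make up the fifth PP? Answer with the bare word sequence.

toward her nervous patient laboratory

The PP opening brackets appear, in order, over: "during the architect"; "on this bright nervous stanza during some proposal beside that strange server toward her nervous patient laboratory"; "during some proposal beside that strange server toward her nervous patient laboratory"; "beside that strange server toward her nervous patient laboratory"; "toward her nervous patient laboratory". The fifth one spans "toward her nervous patient laboratory".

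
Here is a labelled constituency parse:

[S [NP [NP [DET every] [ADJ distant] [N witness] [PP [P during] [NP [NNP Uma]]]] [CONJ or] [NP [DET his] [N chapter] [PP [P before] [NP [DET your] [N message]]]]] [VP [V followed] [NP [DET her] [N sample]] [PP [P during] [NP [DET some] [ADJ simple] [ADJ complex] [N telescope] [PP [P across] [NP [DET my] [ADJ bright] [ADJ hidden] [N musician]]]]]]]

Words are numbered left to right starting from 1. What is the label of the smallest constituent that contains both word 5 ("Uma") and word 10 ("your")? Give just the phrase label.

NP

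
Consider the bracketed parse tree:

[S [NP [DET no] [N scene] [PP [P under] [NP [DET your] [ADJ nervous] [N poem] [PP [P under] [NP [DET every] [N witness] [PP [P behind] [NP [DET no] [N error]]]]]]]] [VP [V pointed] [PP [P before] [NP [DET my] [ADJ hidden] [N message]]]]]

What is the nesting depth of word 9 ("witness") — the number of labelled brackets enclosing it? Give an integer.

7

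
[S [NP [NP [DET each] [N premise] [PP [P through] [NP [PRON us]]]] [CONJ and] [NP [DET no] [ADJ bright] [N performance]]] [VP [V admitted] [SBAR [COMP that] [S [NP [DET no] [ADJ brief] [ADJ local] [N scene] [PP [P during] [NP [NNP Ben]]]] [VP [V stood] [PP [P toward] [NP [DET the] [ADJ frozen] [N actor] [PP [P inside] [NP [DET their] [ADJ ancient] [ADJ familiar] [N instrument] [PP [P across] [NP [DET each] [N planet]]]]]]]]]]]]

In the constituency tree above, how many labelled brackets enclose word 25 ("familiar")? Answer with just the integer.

10

The word sits inside ADJ, which is inside NP, inside PP, inside NP, inside PP, inside VP, inside S, inside SBAR, inside VP, inside S — 10 brackets in all.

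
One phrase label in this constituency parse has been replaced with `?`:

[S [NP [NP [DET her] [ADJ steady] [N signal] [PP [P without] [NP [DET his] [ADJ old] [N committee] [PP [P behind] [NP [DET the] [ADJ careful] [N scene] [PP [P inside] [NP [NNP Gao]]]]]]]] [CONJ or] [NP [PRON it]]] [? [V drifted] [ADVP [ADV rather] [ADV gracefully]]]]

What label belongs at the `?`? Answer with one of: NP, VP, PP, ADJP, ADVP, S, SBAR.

VP

Looking at what the `?` directly dominates — V 'drifted', ADVP — this is a verb phrase (VP).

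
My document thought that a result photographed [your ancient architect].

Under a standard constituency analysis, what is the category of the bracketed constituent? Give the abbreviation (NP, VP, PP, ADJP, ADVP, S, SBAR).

NP

The bracketed span "your ancient architect" is headed by "architect", making it a noun phrase (NP).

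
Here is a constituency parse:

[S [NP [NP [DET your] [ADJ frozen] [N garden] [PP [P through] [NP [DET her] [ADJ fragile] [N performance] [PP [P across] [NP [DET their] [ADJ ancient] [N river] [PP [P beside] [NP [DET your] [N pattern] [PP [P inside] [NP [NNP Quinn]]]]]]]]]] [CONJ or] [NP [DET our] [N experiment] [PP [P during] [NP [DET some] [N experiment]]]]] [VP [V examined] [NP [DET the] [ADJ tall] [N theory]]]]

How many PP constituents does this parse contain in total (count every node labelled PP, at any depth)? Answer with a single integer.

Listing each PP by its span: [PP through her fragile performance across their ancient river beside your pattern inside Quinn]; [PP across their ancient river beside your pattern inside Quinn]; [PP beside your pattern inside Quinn]; [PP inside Quinn]; [PP during some experiment] — that makes 5.

5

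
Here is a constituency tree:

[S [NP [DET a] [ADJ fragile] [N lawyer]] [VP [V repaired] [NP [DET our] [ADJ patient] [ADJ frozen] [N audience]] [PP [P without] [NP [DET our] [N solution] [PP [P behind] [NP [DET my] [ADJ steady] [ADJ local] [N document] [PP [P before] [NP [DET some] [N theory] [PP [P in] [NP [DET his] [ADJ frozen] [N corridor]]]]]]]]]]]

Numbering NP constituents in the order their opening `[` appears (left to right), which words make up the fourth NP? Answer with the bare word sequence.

In left-to-right order the NP constituents are "a fragile lawyer"; "our patient frozen audience"; "our solution behind my steady local document before some theory in his frozen corridor"; "my steady local document before some theory in his frozen corridor"; "some theory in his frozen corridor"; "his frozen corridor". Number 4 is "my steady local document before some theory in his frozen corridor".

my steady local document before some theory in his frozen corridor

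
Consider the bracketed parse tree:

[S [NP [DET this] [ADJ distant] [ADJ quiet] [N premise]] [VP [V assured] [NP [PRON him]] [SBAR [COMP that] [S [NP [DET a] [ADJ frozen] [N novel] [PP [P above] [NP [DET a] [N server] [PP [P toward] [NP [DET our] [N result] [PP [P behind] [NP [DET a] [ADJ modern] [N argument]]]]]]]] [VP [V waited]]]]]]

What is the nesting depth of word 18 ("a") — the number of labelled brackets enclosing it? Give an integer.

Path from the root down to the word: S → VP → SBAR → S → NP → PP → NP → PP → NP → PP → NP → DET. That is 12 enclosing brackets.

12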